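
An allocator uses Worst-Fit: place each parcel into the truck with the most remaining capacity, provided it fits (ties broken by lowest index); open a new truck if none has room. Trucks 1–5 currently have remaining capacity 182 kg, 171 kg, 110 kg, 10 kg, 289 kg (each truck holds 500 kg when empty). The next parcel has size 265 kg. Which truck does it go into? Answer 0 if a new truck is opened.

Trucks with room: truck 5 (289 kg).
Most room is truck 5 with 289 kg free.

5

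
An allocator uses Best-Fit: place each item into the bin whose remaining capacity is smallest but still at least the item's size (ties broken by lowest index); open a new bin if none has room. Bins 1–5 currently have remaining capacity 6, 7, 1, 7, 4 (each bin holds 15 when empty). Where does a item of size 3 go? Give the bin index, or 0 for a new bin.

Bins with room: bin 1 (6), bin 2 (7), bin 4 (7), bin 5 (4).
Tightest fit is bin 5 with 4 free.

5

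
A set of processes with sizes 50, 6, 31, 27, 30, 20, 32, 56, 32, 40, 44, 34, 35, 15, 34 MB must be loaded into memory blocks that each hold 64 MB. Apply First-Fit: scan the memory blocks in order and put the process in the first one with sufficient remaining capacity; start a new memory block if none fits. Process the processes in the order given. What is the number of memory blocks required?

50 MB → memory block 1 (remaining 14 MB)
6 MB → memory block 1 (remaining 8 MB)
31 MB → memory block 2 (remaining 33 MB)
27 MB → memory block 2 (remaining 6 MB)
30 MB → memory block 3 (remaining 34 MB)
20 MB → memory block 3 (remaining 14 MB)
32 MB → memory block 4 (remaining 32 MB)
56 MB → memory block 5 (remaining 8 MB)
32 MB → memory block 4 (remaining 0 MB)
40 MB → memory block 6 (remaining 24 MB)
44 MB → memory block 7 (remaining 20 MB)
34 MB → memory block 8 (remaining 30 MB)
35 MB → memory block 9 (remaining 29 MB)
15 MB → memory block 6 (remaining 9 MB)
34 MB → memory block 10 (remaining 30 MB)

10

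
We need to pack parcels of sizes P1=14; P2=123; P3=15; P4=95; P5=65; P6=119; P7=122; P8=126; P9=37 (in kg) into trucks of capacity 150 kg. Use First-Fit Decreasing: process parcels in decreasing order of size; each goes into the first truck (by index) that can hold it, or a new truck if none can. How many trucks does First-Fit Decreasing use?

Sorted descending: 126, 123, 122, 119, 95, 65, 37, 15, 14.
truck 1: place 126 kg, 24 kg left
truck 2: place 123 kg, 27 kg left
truck 3: place 122 kg, 28 kg left
truck 4: place 119 kg, 31 kg left
truck 5: place 95 kg, 55 kg left
truck 6: place 65 kg, 85 kg left
truck 5: place 37 kg, 18 kg left
truck 1: place 15 kg, 9 kg left
truck 2: place 14 kg, 13 kg left

6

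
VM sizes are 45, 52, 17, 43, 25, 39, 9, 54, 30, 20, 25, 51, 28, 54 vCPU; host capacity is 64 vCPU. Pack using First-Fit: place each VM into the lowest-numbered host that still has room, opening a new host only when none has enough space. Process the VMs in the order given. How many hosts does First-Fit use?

9

Put 45 vCPU in host 1; 19 vCPU remain.
Put 52 vCPU in host 2; 12 vCPU remain.
Put 17 vCPU in host 1; 2 vCPU remain.
Put 43 vCPU in host 3; 21 vCPU remain.
Put 25 vCPU in host 4; 39 vCPU remain.
Put 39 vCPU in host 4; 0 vCPU remain.
Put 9 vCPU in host 2; 3 vCPU remain.
Put 54 vCPU in host 5; 10 vCPU remain.
Put 30 vCPU in host 6; 34 vCPU remain.
Put 20 vCPU in host 3; 1 vCPU remain.
Put 25 vCPU in host 6; 9 vCPU remain.
Put 51 vCPU in host 7; 13 vCPU remain.
Put 28 vCPU in host 8; 36 vCPU remain.
Put 54 vCPU in host 9; 10 vCPU remain.
Final hosts: [45,17] [52,9] [43,20] [25,39] [54] [30,25] [51] [28] [54].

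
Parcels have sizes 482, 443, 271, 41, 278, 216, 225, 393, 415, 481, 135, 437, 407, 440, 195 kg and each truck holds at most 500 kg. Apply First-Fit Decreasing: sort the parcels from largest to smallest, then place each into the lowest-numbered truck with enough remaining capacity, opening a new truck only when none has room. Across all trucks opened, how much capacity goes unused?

641

Sorted descending: 482, 481, 443, 440, 437, 415, 407, 393, 278, 271, 225, 216, 195, 135, 41.
truck 1: place 482 kg, 18 kg left
truck 2: place 481 kg, 19 kg left
truck 3: place 443 kg, 57 kg left
truck 4: place 440 kg, 60 kg left
truck 5: place 437 kg, 63 kg left
truck 6: place 415 kg, 85 kg left
truck 7: place 407 kg, 93 kg left
truck 8: place 393 kg, 107 kg left
truck 9: place 278 kg, 222 kg left
truck 10: place 271 kg, 229 kg left
truck 10: place 225 kg, 4 kg left
truck 9: place 216 kg, 6 kg left
truck 11: place 195 kg, 305 kg left
truck 11: place 135 kg, 170 kg left
truck 3: place 41 kg, 16 kg left
11 trucks × 500 kg = 5500 kg; used 4859 kg; unused 641 kg.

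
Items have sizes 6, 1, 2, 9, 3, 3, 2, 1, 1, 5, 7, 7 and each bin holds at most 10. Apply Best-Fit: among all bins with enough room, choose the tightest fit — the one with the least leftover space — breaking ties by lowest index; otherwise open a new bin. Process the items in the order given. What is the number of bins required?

6

bin 1: place 6, 4 left
bin 1: place 1, 3 left
bin 1: place 2, 1 left
bin 2: place 9, 1 left
bin 3: place 3, 7 left
bin 3: place 3, 4 left
bin 3: place 2, 2 left
bin 1: place 1, 0 left
bin 2: place 1, 0 left
bin 4: place 5, 5 left
bin 5: place 7, 3 left
bin 6: place 7, 3 left
Final bins: [6,1,2,1] [9,1] [3,3,2] [5] [7] [7].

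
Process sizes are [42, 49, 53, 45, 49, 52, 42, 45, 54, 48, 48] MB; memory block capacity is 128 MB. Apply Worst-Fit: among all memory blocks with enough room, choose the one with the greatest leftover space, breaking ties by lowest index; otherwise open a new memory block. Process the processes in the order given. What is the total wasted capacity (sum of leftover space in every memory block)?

42 MB → memory block 1 (remaining 86 MB)
49 MB → memory block 1 (remaining 37 MB)
53 MB → memory block 2 (remaining 75 MB)
45 MB → memory block 2 (remaining 30 MB)
49 MB → memory block 3 (remaining 79 MB)
52 MB → memory block 3 (remaining 27 MB)
42 MB → memory block 4 (remaining 86 MB)
45 MB → memory block 4 (remaining 41 MB)
54 MB → memory block 5 (remaining 74 MB)
48 MB → memory block 5 (remaining 26 MB)
48 MB → memory block 6 (remaining 80 MB)
6 memory blocks × 128 MB = 768 MB; used 527 MB; unused 241 MB.

241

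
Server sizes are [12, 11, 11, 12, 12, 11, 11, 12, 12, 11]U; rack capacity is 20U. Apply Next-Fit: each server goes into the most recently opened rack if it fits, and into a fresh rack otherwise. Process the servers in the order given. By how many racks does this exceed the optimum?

Next-Fit: [12] [11] [11] [12] [12] [11] [11] [12] [12] [11] → 10 racks.
10 servers exceed 10U (half the capacity), and no two of those can share a rack, so at least 10 racks are needed.
So 10 is already optimal.

0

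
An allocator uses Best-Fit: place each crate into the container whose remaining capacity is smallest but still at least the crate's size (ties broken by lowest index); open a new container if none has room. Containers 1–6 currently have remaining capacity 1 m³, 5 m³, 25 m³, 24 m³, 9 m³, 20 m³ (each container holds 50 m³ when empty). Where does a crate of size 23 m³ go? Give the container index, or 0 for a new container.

4

Containers with room: container 3 (25 m³), container 4 (24 m³).
Tightest fit is container 4 with 24 m³ free.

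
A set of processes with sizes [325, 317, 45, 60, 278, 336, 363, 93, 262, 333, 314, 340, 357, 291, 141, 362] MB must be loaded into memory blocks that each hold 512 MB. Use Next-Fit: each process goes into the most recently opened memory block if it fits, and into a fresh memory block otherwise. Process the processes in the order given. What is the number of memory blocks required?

Put 325 MB in memory block 1; 187 MB remain.
Put 317 MB in memory block 2; 195 MB remain.
Put 45 MB in memory block 2; 150 MB remain.
Put 60 MB in memory block 2; 90 MB remain.
Put 278 MB in memory block 3; 234 MB remain.
Put 336 MB in memory block 4; 176 MB remain.
Put 363 MB in memory block 5; 149 MB remain.
Put 93 MB in memory block 5; 56 MB remain.
Put 262 MB in memory block 6; 250 MB remain.
Put 333 MB in memory block 7; 179 MB remain.
Put 314 MB in memory block 8; 198 MB remain.
Put 340 MB in memory block 9; 172 MB remain.
Put 357 MB in memory block 10; 155 MB remain.
Put 291 MB in memory block 11; 221 MB remain.
Put 141 MB in memory block 11; 80 MB remain.
Put 362 MB in memory block 12; 150 MB remain.

12 memory blocks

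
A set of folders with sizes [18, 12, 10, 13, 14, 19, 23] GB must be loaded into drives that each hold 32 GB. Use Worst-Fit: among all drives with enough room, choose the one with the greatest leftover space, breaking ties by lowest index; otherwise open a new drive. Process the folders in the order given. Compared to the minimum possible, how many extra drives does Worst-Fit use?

Worst-Fit: [18,12] [10,13] [14] [19] [23] → 5 drives.
Total size 109 GB; any packing needs at least ⌈109/32⌉ = 4 drives.
An optimal packing achieves that bound: [23] [19,13] [18,14] [12,10] → 4 drives.
Excess: 5 − 4 = 1.

1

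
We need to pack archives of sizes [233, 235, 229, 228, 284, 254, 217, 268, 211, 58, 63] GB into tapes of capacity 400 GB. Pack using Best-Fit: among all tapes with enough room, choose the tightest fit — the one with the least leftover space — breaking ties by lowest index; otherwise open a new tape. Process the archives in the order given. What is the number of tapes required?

Put 233 GB in tape 1; 167 GB remain.
Put 235 GB in tape 2; 165 GB remain.
Put 229 GB in tape 3; 171 GB remain.
Put 228 GB in tape 4; 172 GB remain.
Put 284 GB in tape 5; 116 GB remain.
Put 254 GB in tape 6; 146 GB remain.
Put 217 GB in tape 7; 183 GB remain.
Put 268 GB in tape 8; 132 GB remain.
Put 211 GB in tape 9; 189 GB remain.
Put 58 GB in tape 5; 58 GB remain.
Put 63 GB in tape 8; 69 GB remain.

9 tapes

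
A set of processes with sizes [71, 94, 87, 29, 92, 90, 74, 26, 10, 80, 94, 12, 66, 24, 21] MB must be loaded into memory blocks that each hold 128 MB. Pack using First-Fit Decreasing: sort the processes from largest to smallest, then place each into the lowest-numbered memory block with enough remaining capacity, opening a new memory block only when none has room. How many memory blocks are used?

Sorted descending: 94, 94, 92, 90, 87, 80, 74, 71, 66, 29, 26, 24, 21, 12, 10.
Put 94 MB in memory block 1; 34 MB remain.
Put 94 MB in memory block 2; 34 MB remain.
Put 92 MB in memory block 3; 36 MB remain.
Put 90 MB in memory block 4; 38 MB remain.
Put 87 MB in memory block 5; 41 MB remain.
Put 80 MB in memory block 6; 48 MB remain.
Put 74 MB in memory block 7; 54 MB remain.
Put 71 MB in memory block 8; 57 MB remain.
Put 66 MB in memory block 9; 62 MB remain.
Put 29 MB in memory block 1; 5 MB remain.
Put 26 MB in memory block 2; 8 MB remain.
Put 24 MB in memory block 3; 12 MB remain.
Put 21 MB in memory block 4; 17 MB remain.
Put 12 MB in memory block 3; 0 MB remain.
Put 10 MB in memory block 4; 7 MB remain.

9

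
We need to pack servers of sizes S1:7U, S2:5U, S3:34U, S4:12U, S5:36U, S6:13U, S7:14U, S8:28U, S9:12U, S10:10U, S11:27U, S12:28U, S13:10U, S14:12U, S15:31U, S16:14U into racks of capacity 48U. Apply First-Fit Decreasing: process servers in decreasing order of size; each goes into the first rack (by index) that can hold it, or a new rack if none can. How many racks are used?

7

Sorted descending: 36, 34, 31, 28, 28, 27, 14, 14, 13, 12, 12, 12, 10, 10, 7, 5.
Put 36U in rack 1; 12U remain.
Put 34U in rack 2; 14U remain.
Put 31U in rack 3; 17U remain.
Put 28U in rack 4; 20U remain.
Put 28U in rack 5; 20U remain.
Put 27U in rack 6; 21U remain.
Put 14U in rack 2; 0U remain.
Put 14U in rack 3; 3U remain.
Put 13U in rack 4; 7U remain.
Put 12U in rack 1; 0U remain.
Put 12U in rack 5; 8U remain.
Put 12U in rack 6; 9U remain.
Put 10U in rack 7; 38U remain.
Put 10U in rack 7; 28U remain.
Put 7U in rack 4; 0U remain.
Put 5U in rack 5; 3U remain.
Final racks: [36,12] [34,14] [31,14] [28,13,7] [28,12,5] [27,12] [10,10].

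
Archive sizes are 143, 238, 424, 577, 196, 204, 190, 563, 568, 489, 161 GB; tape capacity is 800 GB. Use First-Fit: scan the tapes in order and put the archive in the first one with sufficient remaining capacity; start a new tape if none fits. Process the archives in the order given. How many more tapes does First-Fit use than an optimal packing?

First-Fit: [143,238,196,204] [424,190,161] [577] [563] [568] [489] → 6 tapes.
Total size 3753 GB; any packing needs at least ⌈3753/800⌉ = 5 tapes.
An optimal packing achieves that bound: [577,204] [568,196] [563,190] [489,238] [424,161,143] → 5 tapes.
Excess: 6 − 5 = 1.

1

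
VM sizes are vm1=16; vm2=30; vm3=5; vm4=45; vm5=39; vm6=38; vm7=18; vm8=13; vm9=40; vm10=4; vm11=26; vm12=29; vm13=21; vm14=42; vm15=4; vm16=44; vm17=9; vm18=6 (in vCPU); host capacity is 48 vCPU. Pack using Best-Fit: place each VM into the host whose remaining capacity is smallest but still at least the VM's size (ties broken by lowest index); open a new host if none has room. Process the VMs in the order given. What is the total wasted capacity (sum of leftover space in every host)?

Put vm1 (16 vCPU) in host 1; 32 vCPU remain.
Put vm2 (30 vCPU) in host 1; 2 vCPU remain.
Put vm3 (5 vCPU) in host 2; 43 vCPU remain.
Put vm4 (45 vCPU) in host 3; 3 vCPU remain.
Put vm5 (39 vCPU) in host 2; 4 vCPU remain.
Put vm6 (38 vCPU) in host 4; 10 vCPU remain.
Put vm7 (18 vCPU) in host 5; 30 vCPU remain.
Put vm8 (13 vCPU) in host 5; 17 vCPU remain.
Put vm9 (40 vCPU) in host 6; 8 vCPU remain.
Put vm10 (4 vCPU) in host 2; 0 vCPU remain.
Put vm11 (26 vCPU) in host 7; 22 vCPU remain.
Put vm12 (29 vCPU) in host 8; 19 vCPU remain.
Put vm13 (21 vCPU) in host 7; 1 vCPU remain.
Put vm14 (42 vCPU) in host 9; 6 vCPU remain.
Put vm15 (4 vCPU) in host 9; 2 vCPU remain.
Put vm16 (44 vCPU) in host 10; 4 vCPU remain.
Put vm17 (9 vCPU) in host 4; 1 vCPU remain.
Put vm18 (6 vCPU) in host 6; 2 vCPU remain.
10 hosts × 48 vCPU = 480 vCPU; used 429 vCPU; unused 51 vCPU.

51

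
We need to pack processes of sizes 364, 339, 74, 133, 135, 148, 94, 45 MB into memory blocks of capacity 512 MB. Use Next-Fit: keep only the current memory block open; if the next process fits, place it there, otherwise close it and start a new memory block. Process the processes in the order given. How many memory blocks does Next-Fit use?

4 memory blocks

memory block 1: place 364 MB, 148 MB left
memory block 2: place 339 MB, 173 MB left
memory block 2: place 74 MB, 99 MB left
memory block 3: place 133 MB, 379 MB left
memory block 3: place 135 MB, 244 MB left
memory block 3: place 148 MB, 96 MB left
memory block 3: place 94 MB, 2 MB left
memory block 4: place 45 MB, 467 MB left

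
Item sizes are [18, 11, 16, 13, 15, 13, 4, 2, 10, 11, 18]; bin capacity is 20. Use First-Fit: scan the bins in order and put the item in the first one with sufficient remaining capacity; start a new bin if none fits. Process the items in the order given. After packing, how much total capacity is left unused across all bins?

49

18 → bin 1 (remaining 2)
11 → bin 2 (remaining 9)
16 → bin 3 (remaining 4)
13 → bin 4 (remaining 7)
15 → bin 5 (remaining 5)
13 → bin 6 (remaining 7)
4 → bin 2 (remaining 5)
2 → bin 1 (remaining 0)
10 → bin 7 (remaining 10)
11 → bin 8 (remaining 9)
18 → bin 9 (remaining 2)
9 bins × 20 = 180; used 131; unused 49.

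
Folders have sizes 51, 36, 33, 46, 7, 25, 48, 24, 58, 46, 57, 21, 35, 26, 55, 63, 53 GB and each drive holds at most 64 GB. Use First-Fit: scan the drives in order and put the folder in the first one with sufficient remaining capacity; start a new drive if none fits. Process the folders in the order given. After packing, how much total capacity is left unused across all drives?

Put 51 GB in drive 1; 13 GB remain.
Put 36 GB in drive 2; 28 GB remain.
Put 33 GB in drive 3; 31 GB remain.
Put 46 GB in drive 4; 18 GB remain.
Put 7 GB in drive 1; 6 GB remain.
Put 25 GB in drive 2; 3 GB remain.
Put 48 GB in drive 5; 16 GB remain.
Put 24 GB in drive 3; 7 GB remain.
Put 58 GB in drive 6; 6 GB remain.
Put 46 GB in drive 7; 18 GB remain.
Put 57 GB in drive 8; 7 GB remain.
Put 21 GB in drive 9; 43 GB remain.
Put 35 GB in drive 9; 8 GB remain.
Put 26 GB in drive 10; 38 GB remain.
Put 55 GB in drive 11; 9 GB remain.
Put 63 GB in drive 12; 1 GB remain.
Put 53 GB in drive 13; 11 GB remain.
13 drives × 64 GB = 832 GB; used 684 GB; unused 148 GB.

148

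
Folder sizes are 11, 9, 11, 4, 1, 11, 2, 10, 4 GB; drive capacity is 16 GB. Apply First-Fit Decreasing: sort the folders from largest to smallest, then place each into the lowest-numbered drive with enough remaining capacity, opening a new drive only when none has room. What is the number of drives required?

5 drives

Sorted descending: 11, 11, 11, 10, 9, 4, 4, 2, 1.
drive 1: place 11 GB, 5 GB left
drive 2: place 11 GB, 5 GB left
drive 3: place 11 GB, 5 GB left
drive 4: place 10 GB, 6 GB left
drive 5: place 9 GB, 7 GB left
drive 1: place 4 GB, 1 GB left
drive 2: place 4 GB, 1 GB left
drive 3: place 2 GB, 3 GB left
drive 1: place 1 GB, 0 GB left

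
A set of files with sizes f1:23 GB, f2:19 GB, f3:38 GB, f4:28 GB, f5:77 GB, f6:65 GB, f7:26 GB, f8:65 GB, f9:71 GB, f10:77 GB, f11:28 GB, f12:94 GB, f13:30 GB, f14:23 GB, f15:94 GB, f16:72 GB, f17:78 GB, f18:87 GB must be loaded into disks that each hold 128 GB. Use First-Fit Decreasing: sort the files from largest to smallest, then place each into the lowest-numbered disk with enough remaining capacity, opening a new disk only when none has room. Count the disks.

10

Sorted descending: 94, 94, 87, 78, 77, 77, 72, 71, 65, 65, 38, 30, 28, 28, 26, 23, 23, 19.
Put 94 GB in disk 1; 34 GB remain.
Put 94 GB in disk 2; 34 GB remain.
Put 87 GB in disk 3; 41 GB remain.
Put 78 GB in disk 4; 50 GB remain.
Put 77 GB in disk 5; 51 GB remain.
Put 77 GB in disk 6; 51 GB remain.
Put 72 GB in disk 7; 56 GB remain.
Put 71 GB in disk 8; 57 GB remain.
Put 65 GB in disk 9; 63 GB remain.
Put 65 GB in disk 10; 63 GB remain.
Put 38 GB in disk 3; 3 GB remain.
Put 30 GB in disk 1; 4 GB remain.
Put 28 GB in disk 2; 6 GB remain.
Put 28 GB in disk 4; 22 GB remain.
Put 26 GB in disk 5; 25 GB remain.
Put 23 GB in disk 5; 2 GB remain.
Put 23 GB in disk 6; 28 GB remain.
Put 19 GB in disk 4; 3 GB remain.
Final disks: [94,30] [94,28] [87,38] [78,28,19] [77,26,23] [77,23] [72] [71] [65] [65].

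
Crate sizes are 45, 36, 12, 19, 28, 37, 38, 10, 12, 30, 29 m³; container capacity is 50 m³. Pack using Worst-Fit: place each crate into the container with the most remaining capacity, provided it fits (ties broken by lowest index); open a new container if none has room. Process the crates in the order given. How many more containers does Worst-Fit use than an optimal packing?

0

Worst-Fit: [45] [36,12] [19,28] [37,10] [38,12] [30] [29] → 7 containers.
7 crates exceed 25 m³ (half the capacity), and no two of those can share a container, so at least 7 containers are needed.
So 7 is already optimal.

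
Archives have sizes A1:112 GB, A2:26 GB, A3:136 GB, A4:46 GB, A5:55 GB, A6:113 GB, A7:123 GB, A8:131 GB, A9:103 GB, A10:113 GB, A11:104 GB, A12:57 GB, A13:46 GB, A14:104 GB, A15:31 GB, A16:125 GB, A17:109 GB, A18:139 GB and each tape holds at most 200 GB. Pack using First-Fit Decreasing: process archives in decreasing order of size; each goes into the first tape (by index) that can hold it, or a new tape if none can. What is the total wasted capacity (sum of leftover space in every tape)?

Sorted descending: 139, 136, 131, 125, 123, 113, 113, 112, 109, 104, 104, 103, 57, 55, 46, 46, 31, 26.
Put 139 GB in tape 1; 61 GB remain.
Put 136 GB in tape 2; 64 GB remain.
Put 131 GB in tape 3; 69 GB remain.
Put 125 GB in tape 4; 75 GB remain.
Put 123 GB in tape 5; 77 GB remain.
Put 113 GB in tape 6; 87 GB remain.
Put 113 GB in tape 7; 87 GB remain.
Put 112 GB in tape 8; 88 GB remain.
Put 109 GB in tape 9; 91 GB remain.
Put 104 GB in tape 10; 96 GB remain.
Put 104 GB in tape 11; 96 GB remain.
Put 103 GB in tape 12; 97 GB remain.
Put 57 GB in tape 1; 4 GB remain.
Put 55 GB in tape 2; 9 GB remain.
Put 46 GB in tape 3; 23 GB remain.
Put 46 GB in tape 4; 29 GB remain.
Put 31 GB in tape 5; 46 GB remain.
Put 26 GB in tape 4; 3 GB remain.
12 tapes × 200 GB = 2400 GB; used 1673 GB; unused 727 GB.

727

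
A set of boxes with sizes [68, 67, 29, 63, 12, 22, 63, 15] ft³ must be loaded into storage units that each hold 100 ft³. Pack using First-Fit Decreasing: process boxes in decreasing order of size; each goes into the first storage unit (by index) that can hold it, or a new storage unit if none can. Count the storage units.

4 storage units

Sorted descending: 68, 67, 63, 63, 29, 22, 15, 12.
storage unit 1: place 68 ft³, 32 ft³ left
storage unit 2: place 67 ft³, 33 ft³ left
storage unit 3: place 63 ft³, 37 ft³ left
storage unit 4: place 63 ft³, 37 ft³ left
storage unit 1: place 29 ft³, 3 ft³ left
storage unit 2: place 22 ft³, 11 ft³ left
storage unit 3: place 15 ft³, 22 ft³ left
storage unit 3: place 12 ft³, 10 ft³ left
Final storage units: [68,29] [67,22] [63,15,12] [63].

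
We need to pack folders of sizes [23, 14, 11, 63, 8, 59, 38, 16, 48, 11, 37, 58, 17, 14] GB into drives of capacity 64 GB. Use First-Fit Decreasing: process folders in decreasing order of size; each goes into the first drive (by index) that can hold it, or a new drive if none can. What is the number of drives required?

Sorted descending: 63, 59, 58, 48, 38, 37, 23, 17, 16, 14, 14, 11, 11, 8.
63 GB → drive 1 (remaining 1 GB)
59 GB → drive 2 (remaining 5 GB)
58 GB → drive 3 (remaining 6 GB)
48 GB → drive 4 (remaining 16 GB)
38 GB → drive 5 (remaining 26 GB)
37 GB → drive 6 (remaining 27 GB)
23 GB → drive 5 (remaining 3 GB)
17 GB → drive 6 (remaining 10 GB)
16 GB → drive 4 (remaining 0 GB)
14 GB → drive 7 (remaining 50 GB)
14 GB → drive 7 (remaining 36 GB)
11 GB → drive 7 (remaining 25 GB)
11 GB → drive 7 (remaining 14 GB)
8 GB → drive 6 (remaining 2 GB)
Final drives: [63] [59] [58] [48,16] [38,23] [37,17,8] [14,14,11,11].

7 drives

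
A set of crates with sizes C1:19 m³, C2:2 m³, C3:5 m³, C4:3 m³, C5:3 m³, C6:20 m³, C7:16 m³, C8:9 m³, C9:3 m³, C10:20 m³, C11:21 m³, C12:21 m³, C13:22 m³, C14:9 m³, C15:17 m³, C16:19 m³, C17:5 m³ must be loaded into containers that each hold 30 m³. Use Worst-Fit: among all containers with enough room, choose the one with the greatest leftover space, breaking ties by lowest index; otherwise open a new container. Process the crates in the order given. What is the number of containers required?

C1 (19 m³) → container 1 (remaining 11 m³)
C2 (2 m³) → container 1 (remaining 9 m³)
C3 (5 m³) → container 1 (remaining 4 m³)
C4 (3 m³) → container 1 (remaining 1 m³)
C5 (3 m³) → container 2 (remaining 27 m³)
C6 (20 m³) → container 2 (remaining 7 m³)
C7 (16 m³) → container 3 (remaining 14 m³)
C8 (9 m³) → container 3 (remaining 5 m³)
C9 (3 m³) → container 2 (remaining 4 m³)
C10 (20 m³) → container 4 (remaining 10 m³)
C11 (21 m³) → container 5 (remaining 9 m³)
C12 (21 m³) → container 6 (remaining 9 m³)
C13 (22 m³) → container 7 (remaining 8 m³)
C14 (9 m³) → container 4 (remaining 1 m³)
C15 (17 m³) → container 8 (remaining 13 m³)
C16 (19 m³) → container 9 (remaining 11 m³)
C17 (5 m³) → container 8 (remaining 8 m³)

9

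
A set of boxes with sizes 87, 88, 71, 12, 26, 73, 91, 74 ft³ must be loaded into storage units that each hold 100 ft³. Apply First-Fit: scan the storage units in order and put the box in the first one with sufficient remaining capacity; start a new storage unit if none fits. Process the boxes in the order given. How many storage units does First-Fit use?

storage unit 1: place 87 ft³, 13 ft³ left
storage unit 2: place 88 ft³, 12 ft³ left
storage unit 3: place 71 ft³, 29 ft³ left
storage unit 1: place 12 ft³, 1 ft³ left
storage unit 3: place 26 ft³, 3 ft³ left
storage unit 4: place 73 ft³, 27 ft³ left
storage unit 5: place 91 ft³, 9 ft³ left
storage unit 6: place 74 ft³, 26 ft³ left
Final storage units: [87,12] [88] [71,26] [73] [91] [74].

6 storage units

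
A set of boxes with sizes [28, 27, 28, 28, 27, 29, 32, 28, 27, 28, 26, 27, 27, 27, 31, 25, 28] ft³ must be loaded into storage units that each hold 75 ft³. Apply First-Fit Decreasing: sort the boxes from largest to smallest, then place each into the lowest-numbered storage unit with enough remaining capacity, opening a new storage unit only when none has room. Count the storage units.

9 storage units

Sorted descending: 32, 31, 29, 28, 28, 28, 28, 28, 28, 27, 27, 27, 27, 27, 27, 26, 25.
32 ft³ → storage unit 1 (remaining 43 ft³)
31 ft³ → storage unit 1 (remaining 12 ft³)
29 ft³ → storage unit 2 (remaining 46 ft³)
28 ft³ → storage unit 2 (remaining 18 ft³)
28 ft³ → storage unit 3 (remaining 47 ft³)
28 ft³ → storage unit 3 (remaining 19 ft³)
28 ft³ → storage unit 4 (remaining 47 ft³)
28 ft³ → storage unit 4 (remaining 19 ft³)
28 ft³ → storage unit 5 (remaining 47 ft³)
27 ft³ → storage unit 5 (remaining 20 ft³)
27 ft³ → storage unit 6 (remaining 48 ft³)
27 ft³ → storage unit 6 (remaining 21 ft³)
27 ft³ → storage unit 7 (remaining 48 ft³)
27 ft³ → storage unit 7 (remaining 21 ft³)
27 ft³ → storage unit 8 (remaining 48 ft³)
26 ft³ → storage unit 8 (remaining 22 ft³)
25 ft³ → storage unit 9 (remaining 50 ft³)
Final storage units: [32,31] [29,28] [28,28] [28,28] [28,27] [27,27] [27,27] [27,26] [25].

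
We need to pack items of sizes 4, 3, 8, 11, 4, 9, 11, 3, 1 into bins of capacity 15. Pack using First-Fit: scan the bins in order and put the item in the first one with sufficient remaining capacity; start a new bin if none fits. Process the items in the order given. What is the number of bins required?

4

4 → bin 1 (remaining 11)
3 → bin 1 (remaining 8)
8 → bin 1 (remaining 0)
11 → bin 2 (remaining 4)
4 → bin 2 (remaining 0)
9 → bin 3 (remaining 6)
11 → bin 4 (remaining 4)
3 → bin 3 (remaining 3)
1 → bin 3 (remaining 2)
Final bins: [4,3,8] [11,4] [9,3,1] [11].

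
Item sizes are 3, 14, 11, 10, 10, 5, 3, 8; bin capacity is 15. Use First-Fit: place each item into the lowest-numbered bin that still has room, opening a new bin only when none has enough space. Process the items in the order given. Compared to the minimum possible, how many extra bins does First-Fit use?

0

First-Fit: [3,11] [14] [10,5] [10,3] [8] → 5 bins.
Total size 64; any packing needs at least ⌈64/15⌉ = 5 bins.
So 5 is already optimal.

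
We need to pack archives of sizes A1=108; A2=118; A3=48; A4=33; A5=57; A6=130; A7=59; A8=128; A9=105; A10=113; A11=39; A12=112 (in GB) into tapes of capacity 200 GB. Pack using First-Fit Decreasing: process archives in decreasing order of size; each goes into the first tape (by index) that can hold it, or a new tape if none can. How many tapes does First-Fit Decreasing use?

7 tapes

Sorted descending: 130, 128, 118, 113, 112, 108, 105, 59, 57, 48, 39, 33.
tape 1: place 130 GB, 70 GB left
tape 2: place 128 GB, 72 GB left
tape 3: place 118 GB, 82 GB left
tape 4: place 113 GB, 87 GB left
tape 5: place 112 GB, 88 GB left
tape 6: place 108 GB, 92 GB left
tape 7: place 105 GB, 95 GB left
tape 1: place 59 GB, 11 GB left
tape 2: place 57 GB, 15 GB left
tape 3: place 48 GB, 34 GB left
tape 4: place 39 GB, 48 GB left
tape 3: place 33 GB, 1 GB left
Final tapes: [130,59] [128,57] [118,48,33] [113,39] [112] [108] [105].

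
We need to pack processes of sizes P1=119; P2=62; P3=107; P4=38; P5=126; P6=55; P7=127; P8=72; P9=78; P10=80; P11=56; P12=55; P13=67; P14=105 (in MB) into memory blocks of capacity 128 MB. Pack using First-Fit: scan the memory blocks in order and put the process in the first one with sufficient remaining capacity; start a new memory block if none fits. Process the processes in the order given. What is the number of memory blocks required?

11

Put P1 (119 MB) in memory block 1; 9 MB remain.
Put P2 (62 MB) in memory block 2; 66 MB remain.
Put P3 (107 MB) in memory block 3; 21 MB remain.
Put P4 (38 MB) in memory block 2; 28 MB remain.
Put P5 (126 MB) in memory block 4; 2 MB remain.
Put P6 (55 MB) in memory block 5; 73 MB remain.
Put P7 (127 MB) in memory block 6; 1 MB remain.
Put P8 (72 MB) in memory block 5; 1 MB remain.
Put P9 (78 MB) in memory block 7; 50 MB remain.
Put P10 (80 MB) in memory block 8; 48 MB remain.
Put P11 (56 MB) in memory block 9; 72 MB remain.
Put P12 (55 MB) in memory block 9; 17 MB remain.
Put P13 (67 MB) in memory block 10; 61 MB remain.
Put P14 (105 MB) in memory block 11; 23 MB remain.
Final memory blocks: [119] [62,38] [107] [126] [55,72] [127] [78] [80] [56,55] [67] [105].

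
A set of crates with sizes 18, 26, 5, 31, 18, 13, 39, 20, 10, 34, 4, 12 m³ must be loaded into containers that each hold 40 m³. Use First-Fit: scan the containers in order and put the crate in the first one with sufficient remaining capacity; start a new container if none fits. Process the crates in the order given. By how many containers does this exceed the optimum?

1

First-Fit: [18,5,13,4] [26,10] [31] [18,20] [39] [34] [12] → 7 containers.
Total size 230 m³; any packing needs at least ⌈230/40⌉ = 6 containers.
An optimal packing achieves that bound: [39] [34,5] [31,4] [26,13] [20,18] [18,12,10] → 6 containers.
Excess: 7 − 6 = 1.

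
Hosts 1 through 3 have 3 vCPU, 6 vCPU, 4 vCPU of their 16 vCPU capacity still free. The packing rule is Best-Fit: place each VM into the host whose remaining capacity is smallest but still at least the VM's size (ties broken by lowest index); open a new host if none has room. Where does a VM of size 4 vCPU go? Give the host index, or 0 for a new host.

Hosts with room: host 2 (6 vCPU), host 3 (4 vCPU).
Tightest fit is host 3 with 4 vCPU free.

3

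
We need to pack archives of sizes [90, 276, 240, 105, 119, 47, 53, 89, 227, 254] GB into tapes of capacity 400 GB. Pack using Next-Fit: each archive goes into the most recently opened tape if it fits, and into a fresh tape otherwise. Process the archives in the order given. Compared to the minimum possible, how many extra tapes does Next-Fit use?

1

Next-Fit: [90,276] [240,105] [119,47,53,89] [227] [254] → 5 tapes.
Total size 1500 GB; any packing needs at least ⌈1500/400⌉ = 4 tapes.
An optimal packing achieves that bound: [276,119] [254,105] [240,90,53] [227,89,47] → 4 tapes.
Excess: 5 − 4 = 1.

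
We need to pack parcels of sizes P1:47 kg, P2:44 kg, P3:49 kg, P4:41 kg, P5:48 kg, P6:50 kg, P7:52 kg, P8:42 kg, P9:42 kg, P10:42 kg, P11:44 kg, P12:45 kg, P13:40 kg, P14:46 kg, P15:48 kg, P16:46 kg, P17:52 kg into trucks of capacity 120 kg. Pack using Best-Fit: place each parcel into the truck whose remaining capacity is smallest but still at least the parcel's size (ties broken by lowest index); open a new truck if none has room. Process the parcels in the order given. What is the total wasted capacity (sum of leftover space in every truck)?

truck 1: place P1 (47 kg), 73 kg left
truck 1: place P2 (44 kg), 29 kg left
truck 2: place P3 (49 kg), 71 kg left
truck 2: place P4 (41 kg), 30 kg left
truck 3: place P5 (48 kg), 72 kg left
truck 3: place P6 (50 kg), 22 kg left
truck 4: place P7 (52 kg), 68 kg left
truck 4: place P8 (42 kg), 26 kg left
truck 5: place P9 (42 kg), 78 kg left
truck 5: place P10 (42 kg), 36 kg left
truck 6: place P11 (44 kg), 76 kg left
truck 6: place P12 (45 kg), 31 kg left
truck 7: place P13 (40 kg), 80 kg left
truck 7: place P14 (46 kg), 34 kg left
truck 8: place P15 (48 kg), 72 kg left
truck 8: place P16 (46 kg), 26 kg left
truck 9: place P17 (52 kg), 68 kg left
9 trucks × 120 kg = 1080 kg; used 778 kg; unused 302 kg.

302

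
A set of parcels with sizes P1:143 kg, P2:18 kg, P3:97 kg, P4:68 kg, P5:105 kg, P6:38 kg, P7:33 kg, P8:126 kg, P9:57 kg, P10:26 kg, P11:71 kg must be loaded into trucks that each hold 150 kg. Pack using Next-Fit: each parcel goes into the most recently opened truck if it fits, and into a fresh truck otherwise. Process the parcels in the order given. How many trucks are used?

P1 (143 kg) → truck 1 (remaining 7 kg)
P2 (18 kg) → truck 2 (remaining 132 kg)
P3 (97 kg) → truck 2 (remaining 35 kg)
P4 (68 kg) → truck 3 (remaining 82 kg)
P5 (105 kg) → truck 4 (remaining 45 kg)
P6 (38 kg) → truck 4 (remaining 7 kg)
P7 (33 kg) → truck 5 (remaining 117 kg)
P8 (126 kg) → truck 6 (remaining 24 kg)
P9 (57 kg) → truck 7 (remaining 93 kg)
P10 (26 kg) → truck 7 (remaining 67 kg)
P11 (71 kg) → truck 8 (remaining 79 kg)

8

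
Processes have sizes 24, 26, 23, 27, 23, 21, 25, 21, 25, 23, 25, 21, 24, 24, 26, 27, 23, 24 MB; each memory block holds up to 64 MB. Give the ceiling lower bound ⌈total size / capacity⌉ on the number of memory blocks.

Total size = 24 + 26 + 23 + 27 + 23 + 21 + 25 + 21 + 25 + 23 + 25 + 21 + 24 + 24 + 26 + 27 + 23 + 24 = 432 MB.
⌈432 / 64⌉ = 7.

7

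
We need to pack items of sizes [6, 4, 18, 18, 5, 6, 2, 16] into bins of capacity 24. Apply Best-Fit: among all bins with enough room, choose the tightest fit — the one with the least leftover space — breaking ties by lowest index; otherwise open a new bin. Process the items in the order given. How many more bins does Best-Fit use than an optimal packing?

0

Best-Fit: [6,4,2] [18,5] [18,6] [16] → 4 bins.
Total size 75; any packing needs at least ⌈75/24⌉ = 4 bins.
So 4 is already optimal.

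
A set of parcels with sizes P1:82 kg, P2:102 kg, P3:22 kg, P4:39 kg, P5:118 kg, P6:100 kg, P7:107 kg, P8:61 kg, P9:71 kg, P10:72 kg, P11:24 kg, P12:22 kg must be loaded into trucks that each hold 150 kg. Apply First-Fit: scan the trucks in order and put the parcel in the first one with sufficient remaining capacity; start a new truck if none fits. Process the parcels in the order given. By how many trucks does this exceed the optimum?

First-Fit: [82,22,39] [102,24,22] [118] [100] [107] [61,71] [72] → 7 trucks.
Total size 820 kg; any packing needs at least ⌈820/150⌉ = 6 trucks.
An optimal packing achieves that bound: [118,24] [107,39] [102,22,22] [100] [82,61] [72,71] → 6 trucks.
Excess: 7 − 6 = 1.

1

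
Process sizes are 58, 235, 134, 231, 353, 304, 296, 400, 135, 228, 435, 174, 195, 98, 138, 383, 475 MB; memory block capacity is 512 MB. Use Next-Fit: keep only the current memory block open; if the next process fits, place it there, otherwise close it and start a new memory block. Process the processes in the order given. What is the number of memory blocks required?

memory block 1: place 58 MB, 454 MB left
memory block 1: place 235 MB, 219 MB left
memory block 1: place 134 MB, 85 MB left
memory block 2: place 231 MB, 281 MB left
memory block 3: place 353 MB, 159 MB left
memory block 4: place 304 MB, 208 MB left
memory block 5: place 296 MB, 216 MB left
memory block 6: place 400 MB, 112 MB left
memory block 7: place 135 MB, 377 MB left
memory block 7: place 228 MB, 149 MB left
memory block 8: place 435 MB, 77 MB left
memory block 9: place 174 MB, 338 MB left
memory block 9: place 195 MB, 143 MB left
memory block 9: place 98 MB, 45 MB left
memory block 10: place 138 MB, 374 MB left
memory block 11: place 383 MB, 129 MB left
memory block 12: place 475 MB, 37 MB left
Final memory blocks: [58,235,134] [231] [353] [304] [296] [400] [135,228] [435] [174,195,98] [138] [383] [475].

12 memory blocks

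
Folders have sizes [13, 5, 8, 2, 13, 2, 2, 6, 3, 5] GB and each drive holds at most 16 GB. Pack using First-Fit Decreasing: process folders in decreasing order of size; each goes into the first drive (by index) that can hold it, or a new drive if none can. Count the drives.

4

Sorted descending: 13, 13, 8, 6, 5, 5, 3, 2, 2, 2.
Put 13 GB in drive 1; 3 GB remain.
Put 13 GB in drive 2; 3 GB remain.
Put 8 GB in drive 3; 8 GB remain.
Put 6 GB in drive 3; 2 GB remain.
Put 5 GB in drive 4; 11 GB remain.
Put 5 GB in drive 4; 6 GB remain.
Put 3 GB in drive 1; 0 GB remain.
Put 2 GB in drive 2; 1 GB remain.
Put 2 GB in drive 3; 0 GB remain.
Put 2 GB in drive 4; 4 GB remain.
Final drives: [13,3] [13,2] [8,6,2] [5,5,2].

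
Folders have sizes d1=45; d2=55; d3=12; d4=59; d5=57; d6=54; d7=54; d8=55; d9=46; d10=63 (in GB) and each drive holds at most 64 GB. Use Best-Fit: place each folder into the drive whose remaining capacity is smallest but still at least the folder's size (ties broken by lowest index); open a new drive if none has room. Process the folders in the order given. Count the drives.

Put d1 (45 GB) in drive 1; 19 GB remain.
Put d2 (55 GB) in drive 2; 9 GB remain.
Put d3 (12 GB) in drive 1; 7 GB remain.
Put d4 (59 GB) in drive 3; 5 GB remain.
Put d5 (57 GB) in drive 4; 7 GB remain.
Put d6 (54 GB) in drive 5; 10 GB remain.
Put d7 (54 GB) in drive 6; 10 GB remain.
Put d8 (55 GB) in drive 7; 9 GB remain.
Put d9 (46 GB) in drive 8; 18 GB remain.
Put d10 (63 GB) in drive 9; 1 GB remain.
Final drives: [45,12] [55] [59] [57] [54] [54] [55] [46] [63].

9 drives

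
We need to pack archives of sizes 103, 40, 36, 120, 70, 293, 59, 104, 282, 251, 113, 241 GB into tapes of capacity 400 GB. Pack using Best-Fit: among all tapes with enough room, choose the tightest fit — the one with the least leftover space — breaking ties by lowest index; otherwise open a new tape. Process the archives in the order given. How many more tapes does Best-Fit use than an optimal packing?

Best-Fit: [103,40,36,120,70] [293,59] [104,282] [251,113] [241] → 5 tapes.
Total size 1712 GB; any packing needs at least ⌈1712/400⌉ = 5 tapes.
So 5 is already optimal.

0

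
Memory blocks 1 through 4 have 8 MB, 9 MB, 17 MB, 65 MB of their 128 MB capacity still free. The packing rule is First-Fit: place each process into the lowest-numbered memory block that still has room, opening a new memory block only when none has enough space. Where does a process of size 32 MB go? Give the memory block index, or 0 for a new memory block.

Memory blocks with room: memory block 4 (65 MB).
The first with room is memory block 4.

4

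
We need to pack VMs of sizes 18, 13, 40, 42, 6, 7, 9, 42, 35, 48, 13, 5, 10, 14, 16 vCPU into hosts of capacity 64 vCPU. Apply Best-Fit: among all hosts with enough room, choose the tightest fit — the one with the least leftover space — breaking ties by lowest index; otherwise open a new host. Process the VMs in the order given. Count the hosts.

Put 18 vCPU in host 1; 46 vCPU remain.
Put 13 vCPU in host 1; 33 vCPU remain.
Put 40 vCPU in host 2; 24 vCPU remain.
Put 42 vCPU in host 3; 22 vCPU remain.
Put 6 vCPU in host 3; 16 vCPU remain.
Put 7 vCPU in host 3; 9 vCPU remain.
Put 9 vCPU in host 3; 0 vCPU remain.
Put 42 vCPU in host 4; 22 vCPU remain.
Put 35 vCPU in host 5; 29 vCPU remain.
Put 48 vCPU in host 6; 16 vCPU remain.
Put 13 vCPU in host 6; 3 vCPU remain.
Put 5 vCPU in host 4; 17 vCPU remain.
Put 10 vCPU in host 4; 7 vCPU remain.
Put 14 vCPU in host 2; 10 vCPU remain.
Put 16 vCPU in host 5; 13 vCPU remain.
Final hosts: [18,13] [40,14] [42,6,7,9] [42,5,10] [35,16] [48,13].

6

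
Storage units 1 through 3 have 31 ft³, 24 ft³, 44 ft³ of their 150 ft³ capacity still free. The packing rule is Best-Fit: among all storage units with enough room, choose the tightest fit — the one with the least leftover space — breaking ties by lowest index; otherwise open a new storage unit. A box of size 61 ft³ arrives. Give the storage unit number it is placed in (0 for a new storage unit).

No storage unit has ≥ 61 ft³ free, so a new storage unit is opened.

0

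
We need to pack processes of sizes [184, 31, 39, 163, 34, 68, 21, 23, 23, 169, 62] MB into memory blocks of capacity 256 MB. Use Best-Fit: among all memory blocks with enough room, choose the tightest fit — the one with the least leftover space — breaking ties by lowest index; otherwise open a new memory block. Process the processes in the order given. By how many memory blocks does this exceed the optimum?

Best-Fit: [184,31,39] [163,34,21,23] [68,23] [169,62] → 4 memory blocks.
Total size 817 MB; any packing needs at least ⌈817/256⌉ = 4 memory blocks.
So 4 is already optimal.

0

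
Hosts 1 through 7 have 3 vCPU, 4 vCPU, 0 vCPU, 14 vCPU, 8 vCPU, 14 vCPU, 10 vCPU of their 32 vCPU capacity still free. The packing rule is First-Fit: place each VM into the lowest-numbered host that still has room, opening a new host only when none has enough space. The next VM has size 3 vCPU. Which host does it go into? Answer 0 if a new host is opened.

Hosts with room: host 1 (3 vCPU), host 2 (4 vCPU), host 4 (14 vCPU), host 5 (8 vCPU), host 6 (14 vCPU), host 7 (10 vCPU).
The first with room is host 1.

1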